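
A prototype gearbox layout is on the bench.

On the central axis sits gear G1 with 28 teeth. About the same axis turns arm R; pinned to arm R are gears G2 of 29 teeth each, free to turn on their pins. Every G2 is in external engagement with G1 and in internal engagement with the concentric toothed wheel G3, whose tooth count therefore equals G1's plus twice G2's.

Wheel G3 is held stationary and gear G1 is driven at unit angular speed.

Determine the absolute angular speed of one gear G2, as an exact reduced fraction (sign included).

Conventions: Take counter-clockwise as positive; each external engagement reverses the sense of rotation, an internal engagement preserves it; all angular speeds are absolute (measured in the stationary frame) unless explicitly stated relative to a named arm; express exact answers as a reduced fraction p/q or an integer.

-14/29

topology: planetary set — G1 28T / G2 29T / G3 86T, arm = carrier (Willis)
ring teeth: 28 + 2·29 = 86
28(ω_sun−ω_arm) = −86(ω_ring−ω_arm),  ω_ring = 0, ω_sun = 1
28(1−ω_arm) = −86(0−ω_arm)  ⇒  114·ω_arm = 28  ⇒  ω_arm = 14/57
sun–planet mesh: 28·(1−14/57) = −29·(ω_p−ω_arm)  ⇒  ω_p−ω_arm = -1204/1653
ω_p = 14/57 − 1204/1653 = -14/29
exact speed ratio = -14/29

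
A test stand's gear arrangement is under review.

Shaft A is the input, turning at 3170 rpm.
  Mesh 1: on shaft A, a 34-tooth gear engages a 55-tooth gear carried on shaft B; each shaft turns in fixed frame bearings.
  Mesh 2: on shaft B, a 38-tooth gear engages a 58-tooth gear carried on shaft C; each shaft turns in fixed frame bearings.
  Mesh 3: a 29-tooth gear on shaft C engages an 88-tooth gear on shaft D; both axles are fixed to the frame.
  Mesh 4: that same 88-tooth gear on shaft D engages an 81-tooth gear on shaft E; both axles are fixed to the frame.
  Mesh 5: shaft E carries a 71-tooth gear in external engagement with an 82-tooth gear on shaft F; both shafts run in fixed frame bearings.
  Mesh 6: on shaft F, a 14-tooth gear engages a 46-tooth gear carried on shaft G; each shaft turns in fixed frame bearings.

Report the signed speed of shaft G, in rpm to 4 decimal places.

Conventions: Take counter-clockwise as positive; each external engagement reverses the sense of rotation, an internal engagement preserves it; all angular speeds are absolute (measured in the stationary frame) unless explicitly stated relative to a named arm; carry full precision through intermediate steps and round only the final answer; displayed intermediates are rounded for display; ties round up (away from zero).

topology: fixed-axis compound train — 6 meshes, A→G
mesh 1 [34T→55T]: ω = 3170.0000×34/55 = 1959.6364 rpm, sense flips to −
mesh 2 [38T→58T]: ω = 1959.6364×38/58 = 1283.8997 rpm, sense flips to +
mesh 3 [29T→88T]: ω = 1283.8997×29/88 = 423.1033 rpm, sense flips to −
mesh 4 [88T→81T]: ω = 423.1033×88/81 = 459.6678 rpm, sense flips to +
mesh 5 [71T→82T]: ω = 459.6678×71/82 = 398.0050 rpm, sense flips to −
mesh 6 [14T→46T]: ω = 398.0050×14/46 = 121.1320 rpm, sense flips to +
signed output speed = +121.1320 rpm

+121.1320 rpm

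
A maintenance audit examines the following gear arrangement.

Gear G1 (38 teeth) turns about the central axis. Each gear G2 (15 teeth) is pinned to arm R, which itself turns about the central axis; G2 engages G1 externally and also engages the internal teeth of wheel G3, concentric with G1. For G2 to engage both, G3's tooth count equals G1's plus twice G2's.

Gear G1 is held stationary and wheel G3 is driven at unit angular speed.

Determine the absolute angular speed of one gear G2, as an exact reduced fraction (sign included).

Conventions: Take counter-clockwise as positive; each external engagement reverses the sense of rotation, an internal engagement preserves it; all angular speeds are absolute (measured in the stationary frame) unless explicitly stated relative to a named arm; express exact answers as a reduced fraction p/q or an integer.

34/15

class = planetary set [G3 = 38+2·15 = 68; Willis about the carrier]
ring teeth: 38 + 2·15 = 68
38(ω_sun−ω_arm) = −68(ω_ring−ω_arm),  ω_sun = 0, ω_ring = 1
38(0−ω_arm) = −68(1−ω_arm)  ⇒  106·ω_arm = 68  ⇒  ω_arm = 34/53
sun–planet mesh: 38·(0−34/53) = −15·(ω_p−ω_arm)  ⇒  ω_p−ω_arm = 1292/795
ω_p = 34/53 + 1292/795 = 34/15
exact speed ratio = 34/15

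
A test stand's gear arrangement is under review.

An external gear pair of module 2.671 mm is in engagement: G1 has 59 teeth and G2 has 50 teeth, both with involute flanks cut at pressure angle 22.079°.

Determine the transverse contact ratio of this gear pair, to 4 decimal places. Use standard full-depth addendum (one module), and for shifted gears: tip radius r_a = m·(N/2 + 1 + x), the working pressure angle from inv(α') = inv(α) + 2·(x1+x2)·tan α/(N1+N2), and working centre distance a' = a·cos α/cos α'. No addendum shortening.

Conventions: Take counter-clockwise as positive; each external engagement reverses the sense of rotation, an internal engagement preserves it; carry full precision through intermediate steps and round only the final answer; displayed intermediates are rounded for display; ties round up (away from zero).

1.6637

recognized (one external pair, fixed centres): single-mesh tooth geometry, m = 2.671, N1 = 59, N2 = 50
base radii: r_b1 = 73.016221, r_b2 = 61.878153
tip radii: r_a1 = 81.465500, r_a2 = 69.446000
no profile shift: α' = α, a' = a
action lengths: √(r_a1²−r_b1²) = 36.128372, √(r_a2²−r_b2²) = 31.525245
base pitch p_b = π·m·cos α = 7.775838
CR = (36.128372 + 31.525245 − 145.569500·sin 22.07900°)/7.775838 = 1.663650
contact ratio ≈ 1.6637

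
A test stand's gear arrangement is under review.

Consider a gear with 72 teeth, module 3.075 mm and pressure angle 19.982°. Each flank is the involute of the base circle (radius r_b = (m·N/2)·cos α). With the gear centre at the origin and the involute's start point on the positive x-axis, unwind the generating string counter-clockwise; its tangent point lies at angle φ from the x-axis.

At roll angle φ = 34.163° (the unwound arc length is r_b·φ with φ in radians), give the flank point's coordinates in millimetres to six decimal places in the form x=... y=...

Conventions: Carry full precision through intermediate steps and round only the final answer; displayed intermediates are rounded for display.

topology: single-mesh involute geometry — m = 3.075, N = 72
pitch radius r_p = m·N/2 = 3.075·72/2 = 110.700000
base radius r_b = r_p·cos α = 110.700000·cos 19.982° = 104.035863
roll angle φ = 34.163° = 0.59625683 rad
x = r_b·(cos φ + φ·sin φ) = 120.917856
y = r_b·(sin φ − φ·cos φ) = 7.093205

x=120.917856 y=7.093205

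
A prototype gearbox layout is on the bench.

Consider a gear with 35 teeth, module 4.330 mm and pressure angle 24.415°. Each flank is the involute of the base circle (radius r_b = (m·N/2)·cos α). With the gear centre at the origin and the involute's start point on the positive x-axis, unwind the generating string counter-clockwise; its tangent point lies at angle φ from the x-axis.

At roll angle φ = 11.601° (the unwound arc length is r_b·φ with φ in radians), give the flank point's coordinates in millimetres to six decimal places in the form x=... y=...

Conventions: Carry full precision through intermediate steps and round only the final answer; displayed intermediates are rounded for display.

x=70.398746 y=0.190133

recognized (one wheel, involute flank): single-mesh tooth geometry, m = 4.330, N = 35
pitch radius r_p = m·N/2 = 4.330·35/2 = 75.775000
base radius r_b = r_p·cos α = 75.775000·cos 24.415° = 68.998857
roll angle φ = 11.601° = 0.20247565 rad
x = r_b·(cos φ + φ·sin φ) = 70.398746
y = r_b·(sin φ − φ·cos φ) = 0.190133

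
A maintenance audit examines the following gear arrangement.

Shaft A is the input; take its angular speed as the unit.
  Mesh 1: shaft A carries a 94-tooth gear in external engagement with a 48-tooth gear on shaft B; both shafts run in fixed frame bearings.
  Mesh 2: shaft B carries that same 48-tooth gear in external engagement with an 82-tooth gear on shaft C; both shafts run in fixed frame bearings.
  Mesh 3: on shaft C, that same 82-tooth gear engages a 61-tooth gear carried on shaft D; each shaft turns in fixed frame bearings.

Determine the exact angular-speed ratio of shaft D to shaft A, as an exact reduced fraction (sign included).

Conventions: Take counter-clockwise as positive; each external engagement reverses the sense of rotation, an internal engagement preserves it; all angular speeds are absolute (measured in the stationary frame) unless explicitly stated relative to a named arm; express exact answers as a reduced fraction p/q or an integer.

-94/61

class = fixed-axis compound train [3 meshes; 3 ratios multiply, 3 sense flips]
mesh 1 [94T→48T]: running ratio 47/24, sense −
mesh 2 [48T→82T]: running ratio 47/41, sense +
mesh 3 [82T→61T]: running ratio 94/61, sense −
ω_out/ω_in = -94/61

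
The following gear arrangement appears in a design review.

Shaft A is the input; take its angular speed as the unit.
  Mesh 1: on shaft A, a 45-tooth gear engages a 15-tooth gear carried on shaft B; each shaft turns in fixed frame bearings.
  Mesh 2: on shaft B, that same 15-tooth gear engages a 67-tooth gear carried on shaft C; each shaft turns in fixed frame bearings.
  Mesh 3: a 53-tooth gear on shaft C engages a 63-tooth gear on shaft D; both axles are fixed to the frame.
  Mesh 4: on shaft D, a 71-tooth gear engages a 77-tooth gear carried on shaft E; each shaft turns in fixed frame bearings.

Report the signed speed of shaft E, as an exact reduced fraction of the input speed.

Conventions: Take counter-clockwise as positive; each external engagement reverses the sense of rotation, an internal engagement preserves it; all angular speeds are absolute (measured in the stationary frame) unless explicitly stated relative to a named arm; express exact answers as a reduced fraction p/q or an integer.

4-mesh fixed-axis compound train (all bearings frame-fixed)
mesh 1 [45T→15T]: |ω|/ω_in = 1×45/15 = 3, sense flips to −
mesh 2 [15T→67T]: |ω|/ω_in = 3×15/67 = 45/67, sense flips to +
mesh 3 [53T→63T]: |ω|/ω_in = (45/67)×53/63 = 265/469, sense flips to −
mesh 4 [71T→77T]: |ω|/ω_in = (265/469)×71/77 = 18815/36113, sense flips to +
signed output speed (× input speed) = 18815/36113

18815/36113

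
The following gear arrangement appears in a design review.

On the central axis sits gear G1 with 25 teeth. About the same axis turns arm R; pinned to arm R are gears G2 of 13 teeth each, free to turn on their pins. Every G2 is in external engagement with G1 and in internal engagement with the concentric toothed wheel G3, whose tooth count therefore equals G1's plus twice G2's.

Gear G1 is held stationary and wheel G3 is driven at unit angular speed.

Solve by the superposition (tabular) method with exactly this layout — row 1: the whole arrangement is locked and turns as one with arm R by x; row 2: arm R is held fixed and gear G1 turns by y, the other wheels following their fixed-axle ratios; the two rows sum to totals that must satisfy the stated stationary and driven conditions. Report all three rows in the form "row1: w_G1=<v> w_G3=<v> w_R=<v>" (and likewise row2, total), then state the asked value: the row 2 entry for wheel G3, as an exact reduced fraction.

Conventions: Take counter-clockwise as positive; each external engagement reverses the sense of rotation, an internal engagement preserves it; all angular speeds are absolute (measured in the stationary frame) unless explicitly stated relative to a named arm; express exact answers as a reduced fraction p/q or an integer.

recognized (axles ride arm R): planetary set, 25/13/51 teeth
row 1 (train locked, turned with arm): all members turn x
row 2 (arm held, sun turns y): ω_ring = −(25/51)·y, ω_arm = 0
boundary: total ω_sun = x + y = 0 and total ω_ring = x − (25/51)·y = 1  ⇒  y = -51/76, x = 51/76
row 2 ring = −(25/51)·(-51/76) = 25/76
totals (row 1 + row 2): sun 51/76 + (-51/76) = 0, ring 51/76 + 25/76 = 1, arm 51/76 + 0 = 51/76
asked cell (row2, ring) = 25/76

row1: w_G1=51/76 w_G3=51/76 w_R=51/76
row2: w_G1=-51/76 w_G3=25/76 w_R=0
total: w_G1=0 w_G3=1 w_R=51/76
asked value: 25/76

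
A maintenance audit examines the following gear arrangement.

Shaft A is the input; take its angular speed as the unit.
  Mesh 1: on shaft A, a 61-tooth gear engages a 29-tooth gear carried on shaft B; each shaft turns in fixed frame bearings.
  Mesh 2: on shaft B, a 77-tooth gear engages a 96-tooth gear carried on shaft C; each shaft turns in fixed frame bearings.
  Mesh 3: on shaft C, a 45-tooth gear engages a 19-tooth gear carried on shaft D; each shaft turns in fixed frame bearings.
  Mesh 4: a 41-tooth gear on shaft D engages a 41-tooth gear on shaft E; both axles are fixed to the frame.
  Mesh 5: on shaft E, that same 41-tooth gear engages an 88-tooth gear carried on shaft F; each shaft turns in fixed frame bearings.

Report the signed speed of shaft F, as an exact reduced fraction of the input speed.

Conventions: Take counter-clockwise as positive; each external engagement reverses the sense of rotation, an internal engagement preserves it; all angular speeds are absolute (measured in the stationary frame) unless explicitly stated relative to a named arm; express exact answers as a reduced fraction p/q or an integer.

5-mesh fixed-axis compound train (all bearings frame-fixed)
mesh 1 [61T→29T]: |ω|/ω_in = 1×61/29 = 61/29, sense flips to −
mesh 2 [77T→96T]: |ω|/ω_in = (61/29)×77/96 = 4697/2784, sense flips to +
mesh 3 [45T→19T]: |ω|/ω_in = (4697/2784)×45/19 = 70455/17632, sense flips to −
mesh 4 [41T→41T]: |ω|/ω_in = (70455/17632)×41/41 = 70455/17632, sense flips to +
mesh 5 [41T→88T]: |ω|/ω_in = (70455/17632)×41/88 = 262605/141056, sense flips to −
signed output speed (× input speed) = -262605/141056

-262605/141056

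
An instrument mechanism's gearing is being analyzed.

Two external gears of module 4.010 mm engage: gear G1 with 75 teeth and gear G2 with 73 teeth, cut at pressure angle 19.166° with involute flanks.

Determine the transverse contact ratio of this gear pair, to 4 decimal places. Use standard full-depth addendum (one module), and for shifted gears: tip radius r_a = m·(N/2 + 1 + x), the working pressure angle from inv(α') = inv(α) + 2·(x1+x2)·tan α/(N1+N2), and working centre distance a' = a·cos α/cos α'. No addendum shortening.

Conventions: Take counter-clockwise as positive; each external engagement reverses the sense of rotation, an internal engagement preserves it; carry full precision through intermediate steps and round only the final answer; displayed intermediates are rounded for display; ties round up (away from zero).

1.8676

topology: single-mesh involute geometry — m = 4.010, 75T/73T pair
base radii: r_b1 = 142.039918, r_b2 = 138.252187
tip radii: r_a1 = 154.385000, r_a2 = 150.375000
no profile shift: α' = α, a' = a
action lengths: √(r_a1²−r_b1²) = 60.492892, √(r_a2²−r_b2²) = 59.152122
base pitch p_b = π·m·cos α = 11.899508
CR = (60.492892 + 59.152122 − 296.740000·sin 19.16600°)/11.899508 = 1.867593
contact ratio ≈ 1.8676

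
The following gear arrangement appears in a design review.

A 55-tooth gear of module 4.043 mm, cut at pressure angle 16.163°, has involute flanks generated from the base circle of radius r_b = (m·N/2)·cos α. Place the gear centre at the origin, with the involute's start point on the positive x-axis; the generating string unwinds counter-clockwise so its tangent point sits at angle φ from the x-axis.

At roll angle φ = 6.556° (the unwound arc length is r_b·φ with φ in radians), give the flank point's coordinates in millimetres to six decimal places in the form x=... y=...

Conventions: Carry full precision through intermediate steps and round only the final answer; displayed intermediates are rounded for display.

topology: single-mesh involute geometry — m = 4.043, N = 55
pitch radius r_p = m·N/2 = 4.043·55/2 = 111.182500
base radius r_b = r_p·cos α = 111.182500·cos 16.163° = 106.787862
roll angle φ = 6.556° = 0.11442379 rad
x = r_b·(cos φ + φ·sin φ) = 107.484651
y = r_b·(sin φ − φ·cos φ) = 0.053258

x=107.484651 y=0.053258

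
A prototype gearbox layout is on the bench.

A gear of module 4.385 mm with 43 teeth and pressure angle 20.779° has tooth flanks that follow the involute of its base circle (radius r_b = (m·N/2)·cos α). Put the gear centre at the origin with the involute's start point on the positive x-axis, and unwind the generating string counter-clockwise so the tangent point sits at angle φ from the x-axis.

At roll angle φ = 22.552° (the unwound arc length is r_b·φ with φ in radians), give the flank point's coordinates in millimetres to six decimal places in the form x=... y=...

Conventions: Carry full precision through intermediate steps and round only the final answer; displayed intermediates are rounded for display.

topology: single-mesh involute geometry — m = 4.385, N = 43
pitch radius r_p = m·N/2 = 4.385·43/2 = 94.277500
base radius r_b = r_p·cos α = 94.277500·cos 20.779° = 88.145292
roll angle φ = 22.552° = 0.39360665 rad
x = r_b·(cos φ + φ·sin φ) = 94.711108
y = r_b·(sin φ − φ·cos φ) = 1.764094

x=94.711108 y=1.764094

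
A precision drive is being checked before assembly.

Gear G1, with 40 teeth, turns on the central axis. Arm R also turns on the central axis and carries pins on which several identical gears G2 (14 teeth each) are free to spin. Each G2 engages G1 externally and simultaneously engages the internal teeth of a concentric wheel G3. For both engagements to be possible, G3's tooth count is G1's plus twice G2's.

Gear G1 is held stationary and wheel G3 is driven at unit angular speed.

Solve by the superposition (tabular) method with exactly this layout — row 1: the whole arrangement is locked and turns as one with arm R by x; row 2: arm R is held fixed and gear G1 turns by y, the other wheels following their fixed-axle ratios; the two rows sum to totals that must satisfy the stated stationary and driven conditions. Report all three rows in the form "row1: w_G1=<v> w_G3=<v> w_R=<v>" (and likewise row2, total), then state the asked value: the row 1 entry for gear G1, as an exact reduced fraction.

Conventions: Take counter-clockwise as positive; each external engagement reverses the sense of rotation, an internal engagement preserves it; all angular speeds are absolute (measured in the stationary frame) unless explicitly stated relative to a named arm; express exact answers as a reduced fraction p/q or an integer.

topology: planetary set — G1 40T / G2 14T / G3 68T, arm = carrier (Willis)
superposition row 1 [locked train]: every member turns x
row 2 — arm fixed, fixed-axis ratios: sun y, ring −(40/68)·y, arm 0
boundary: total ω_sun = x + y = 0 and total ω_ring = x − (40/68)·y = 1  ⇒  y = -17/27, x = 17/27
row 2 ring = −(40/68)·(-17/27) = 10/27
totals (row 1 + row 2): sun 17/27 + (-17/27) = 0, ring 17/27 + 10/27 = 1, arm 17/27 + 0 = 17/27
asked cell (row1, sun) = 17/27

row1: w_G1=17/27 w_G3=17/27 w_R=17/27
row2: w_G1=-17/27 w_G3=10/27 w_R=0
total: w_G1=0 w_G3=1 w_R=17/27
asked value: 17/27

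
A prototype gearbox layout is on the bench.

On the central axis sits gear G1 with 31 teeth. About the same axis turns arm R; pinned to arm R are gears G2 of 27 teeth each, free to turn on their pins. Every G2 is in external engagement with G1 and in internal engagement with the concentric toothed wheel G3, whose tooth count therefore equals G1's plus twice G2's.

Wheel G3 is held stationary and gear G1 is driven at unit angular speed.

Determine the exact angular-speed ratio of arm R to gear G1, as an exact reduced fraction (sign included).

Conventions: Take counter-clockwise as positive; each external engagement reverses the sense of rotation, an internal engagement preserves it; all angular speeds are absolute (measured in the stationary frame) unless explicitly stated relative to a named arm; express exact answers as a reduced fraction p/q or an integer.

planetary set (31T centre, 27T on arm, 85T internal) — Willis relation
ring teeth: 31 + 2·27 = 85
31(ω_sun−ω_arm) = −85(ω_ring−ω_arm),  ω_ring = 0, ω_sun = 1
31(1−ω_arm) = −85(0−ω_arm)  ⇒  116·ω_arm = 31  ⇒  ω_arm = 31/116
ω_out/ω_in = 31/116

31/116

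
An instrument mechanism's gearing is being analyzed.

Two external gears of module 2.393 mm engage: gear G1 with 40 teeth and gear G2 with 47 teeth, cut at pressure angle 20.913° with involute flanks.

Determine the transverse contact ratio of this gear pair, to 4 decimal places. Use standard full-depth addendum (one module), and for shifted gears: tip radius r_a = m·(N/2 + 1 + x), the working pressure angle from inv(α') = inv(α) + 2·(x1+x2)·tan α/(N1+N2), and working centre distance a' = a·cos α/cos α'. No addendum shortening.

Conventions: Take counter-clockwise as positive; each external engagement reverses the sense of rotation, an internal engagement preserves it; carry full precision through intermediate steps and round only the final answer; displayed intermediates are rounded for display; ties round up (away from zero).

1.6840

class = single-mesh tooth geometry [involute pair 40T × 47T, m = 2.393]
base radii: r_b1 = 44.707151, r_b2 = 52.530903
tip radii: r_a1 = 50.253000, r_a2 = 58.628500
no profile shift: α' = α, a' = a
action lengths: √(r_a1²−r_b1²) = 22.948522, √(r_a2²−r_b2²) = 26.034694
base pitch p_b = π·m·cos α = 7.022583
CR = (22.948522 + 26.034694 − 104.095500·sin 20.91300°)/7.022583 = 1.684043
contact ratio ≈ 1.6840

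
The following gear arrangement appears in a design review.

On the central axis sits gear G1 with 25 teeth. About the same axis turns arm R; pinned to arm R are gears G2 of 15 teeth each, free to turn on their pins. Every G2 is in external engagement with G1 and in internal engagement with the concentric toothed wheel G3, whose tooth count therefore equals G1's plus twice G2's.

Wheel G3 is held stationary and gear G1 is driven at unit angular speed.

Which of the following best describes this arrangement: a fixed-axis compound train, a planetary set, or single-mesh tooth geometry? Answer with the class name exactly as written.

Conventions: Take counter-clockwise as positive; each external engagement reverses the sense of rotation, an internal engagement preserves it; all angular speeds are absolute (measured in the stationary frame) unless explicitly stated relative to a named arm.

recognized (axles ride arm R): planetary set, 25/15/55 teeth
classification: planetary set

planetary set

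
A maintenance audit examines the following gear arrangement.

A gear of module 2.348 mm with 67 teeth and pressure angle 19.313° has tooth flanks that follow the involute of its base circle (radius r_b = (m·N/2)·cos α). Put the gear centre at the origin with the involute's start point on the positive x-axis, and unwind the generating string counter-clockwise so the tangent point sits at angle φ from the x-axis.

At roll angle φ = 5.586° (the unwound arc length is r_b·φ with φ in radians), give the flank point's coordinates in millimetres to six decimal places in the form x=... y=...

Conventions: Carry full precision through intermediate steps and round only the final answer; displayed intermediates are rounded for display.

recognized (one wheel, involute flank): single-mesh tooth geometry, m = 2.348, N = 67
pitch radius r_p = m·N/2 = 2.348·67/2 = 78.658000
base radius r_b = r_p·cos α = 78.658000·cos 19.313° = 74.231595
roll angle φ = 5.586° = 0.09749409 rad
x = r_b·(cos φ + φ·sin φ) = 74.583546
y = r_b·(sin φ − φ·cos φ) = 0.022908

x=74.583546 y=0.022908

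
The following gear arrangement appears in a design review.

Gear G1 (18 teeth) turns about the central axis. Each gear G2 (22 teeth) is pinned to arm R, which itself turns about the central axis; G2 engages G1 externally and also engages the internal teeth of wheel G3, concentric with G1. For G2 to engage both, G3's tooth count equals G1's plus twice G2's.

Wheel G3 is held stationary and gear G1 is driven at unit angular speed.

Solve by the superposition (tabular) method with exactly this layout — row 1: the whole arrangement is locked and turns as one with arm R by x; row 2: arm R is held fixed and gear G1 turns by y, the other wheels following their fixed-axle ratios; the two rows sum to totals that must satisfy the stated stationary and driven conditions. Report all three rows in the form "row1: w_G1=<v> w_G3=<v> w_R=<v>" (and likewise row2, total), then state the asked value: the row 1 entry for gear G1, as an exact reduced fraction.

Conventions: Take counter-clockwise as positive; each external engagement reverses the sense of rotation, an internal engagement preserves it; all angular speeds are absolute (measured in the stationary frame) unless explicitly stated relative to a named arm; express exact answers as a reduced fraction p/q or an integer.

topology: planetary set — G1 18T / G2 22T / G3 62T, arm = carrier (Willis)
superposition row 1 [locked train]: every member turns x
superposition row 2 [arm held]: sun y, ring −(18/62)·y, arm 0
boundary: total ω_ring = x − (18/62)·y = 0 and total ω_sun = x + y = 1  ⇒  y = 31/40, x = 9/40
row 2 ring = −(18/62)·31/40 = -9/40
totals (row 1 + row 2): sun 9/40 + 31/40 = 1, ring 9/40 + (-9/40) = 0, arm 9/40 + 0 = 9/40
asked cell (row1, sun) = 9/40

row1: w_G1=9/40 w_G3=9/40 w_R=9/40
row2: w_G1=31/40 w_G3=-9/40 w_R=0
total: w_G1=1 w_G3=0 w_R=9/40
asked value: 9/40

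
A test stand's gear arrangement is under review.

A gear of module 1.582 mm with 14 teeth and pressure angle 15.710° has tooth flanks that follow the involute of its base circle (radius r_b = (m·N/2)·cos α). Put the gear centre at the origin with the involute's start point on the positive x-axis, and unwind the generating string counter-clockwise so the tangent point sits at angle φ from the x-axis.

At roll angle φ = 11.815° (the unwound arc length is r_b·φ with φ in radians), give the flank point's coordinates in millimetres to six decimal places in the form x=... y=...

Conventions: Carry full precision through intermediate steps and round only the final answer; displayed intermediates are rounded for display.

x=10.884575 y=0.031027

topology: single-mesh involute geometry — m = 1.582, N = 14
pitch radius r_p = m·N/2 = 1.582·14/2 = 11.074000
base radius r_b = r_p·cos α = 11.074000·cos 15.710° = 10.660325
roll angle φ = 11.815° = 0.20621065 rad
x = r_b·(cos φ + φ·sin φ) = 10.884575
y = r_b·(sin φ − φ·cos φ) = 0.031027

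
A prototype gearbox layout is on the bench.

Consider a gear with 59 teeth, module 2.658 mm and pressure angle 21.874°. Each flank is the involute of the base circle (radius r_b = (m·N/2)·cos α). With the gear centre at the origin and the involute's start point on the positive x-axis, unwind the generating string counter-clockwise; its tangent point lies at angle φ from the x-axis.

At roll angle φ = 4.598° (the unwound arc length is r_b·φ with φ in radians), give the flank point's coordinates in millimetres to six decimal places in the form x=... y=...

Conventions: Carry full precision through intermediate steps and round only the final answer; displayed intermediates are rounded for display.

x=72.999765 y=0.012528

single-mesh involute tooth geometry (59T wheel at module 2.658)
pitch radius r_p = m·N/2 = 2.658·59/2 = 78.411000
base radius r_b = r_p·cos α = 78.411000·cos 21.874° = 72.765833
roll angle φ = 4.598° = 0.08025024 rad
x = r_b·(cos φ + φ·sin φ) = 72.999765
y = r_b·(sin φ − φ·cos φ) = 0.012528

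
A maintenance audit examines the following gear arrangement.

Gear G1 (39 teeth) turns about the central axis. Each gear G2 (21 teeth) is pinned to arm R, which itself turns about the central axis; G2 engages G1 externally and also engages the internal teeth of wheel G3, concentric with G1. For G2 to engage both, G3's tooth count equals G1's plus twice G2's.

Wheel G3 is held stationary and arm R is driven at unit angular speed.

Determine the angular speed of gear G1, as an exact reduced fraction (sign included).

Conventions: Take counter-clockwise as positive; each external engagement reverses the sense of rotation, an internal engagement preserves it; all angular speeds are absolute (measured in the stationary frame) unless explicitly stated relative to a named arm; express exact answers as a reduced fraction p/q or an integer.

recognized (axles ride arm R): planetary set, 39/21/81 teeth
ring teeth: 39 + 2·21 = 81
39(ω_sun−ω_arm) = −81(ω_ring−ω_arm),  ω_ring = 0, ω_arm = 1
ω_sun = 1 − (81/39)(0−1) = 40/13
exact speed ratio = 40/13

40/13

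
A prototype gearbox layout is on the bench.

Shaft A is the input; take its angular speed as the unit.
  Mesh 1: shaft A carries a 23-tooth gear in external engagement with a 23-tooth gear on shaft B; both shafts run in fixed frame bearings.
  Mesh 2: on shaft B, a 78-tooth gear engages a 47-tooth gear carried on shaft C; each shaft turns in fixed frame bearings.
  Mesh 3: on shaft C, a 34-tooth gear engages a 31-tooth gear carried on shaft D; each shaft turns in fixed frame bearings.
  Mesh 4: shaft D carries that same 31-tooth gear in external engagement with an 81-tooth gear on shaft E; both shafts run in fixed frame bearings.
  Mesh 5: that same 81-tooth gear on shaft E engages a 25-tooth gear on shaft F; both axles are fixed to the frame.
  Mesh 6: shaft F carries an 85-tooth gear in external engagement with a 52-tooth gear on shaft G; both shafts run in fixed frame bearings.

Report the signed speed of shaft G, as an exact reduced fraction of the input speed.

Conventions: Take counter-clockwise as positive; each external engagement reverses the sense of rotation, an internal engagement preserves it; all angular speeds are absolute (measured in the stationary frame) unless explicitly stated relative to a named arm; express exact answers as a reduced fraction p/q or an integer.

867/235

6-mesh fixed-axis compound train (all bearings frame-fixed)
mesh 1 [23T→23T]: |ω|/ω_in = 1×23/23 = 1, sense flips to −
mesh 2 [78T→47T]: |ω|/ω_in = 1×78/47 = 78/47, sense flips to +
mesh 3 [34T→31T]: |ω|/ω_in = (78/47)×34/31 = 2652/1457, sense flips to −
mesh 4 [31T→81T]: |ω|/ω_in = (2652/1457)×31/81 = 884/1269, sense flips to +
mesh 5 [81T→25T]: |ω|/ω_in = (884/1269)×81/25 = 2652/1175, sense flips to −
mesh 6 [85T→52T]: |ω|/ω_in = (2652/1175)×85/52 = 867/235, sense flips to +
signed output speed (× input speed) = 867/235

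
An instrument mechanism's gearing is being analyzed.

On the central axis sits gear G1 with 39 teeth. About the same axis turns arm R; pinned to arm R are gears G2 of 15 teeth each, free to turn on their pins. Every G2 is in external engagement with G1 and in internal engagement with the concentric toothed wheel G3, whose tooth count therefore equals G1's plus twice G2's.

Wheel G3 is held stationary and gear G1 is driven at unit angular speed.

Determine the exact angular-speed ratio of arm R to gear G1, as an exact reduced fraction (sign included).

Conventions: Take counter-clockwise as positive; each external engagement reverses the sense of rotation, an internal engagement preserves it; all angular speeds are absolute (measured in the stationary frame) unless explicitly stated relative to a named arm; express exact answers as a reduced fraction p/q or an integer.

recognized (axles ride arm R): planetary set, 39/15/69 teeth
ring teeth: 39 + 2·15 = 69
39(ω_sun−ω_arm) = −69(ω_ring−ω_arm),  ω_ring = 0, ω_sun = 1
39(1−ω_arm) = −69(0−ω_arm)  ⇒  108·ω_arm = 39  ⇒  ω_arm = 13/36
ω_out/ω_in = 13/36

13/36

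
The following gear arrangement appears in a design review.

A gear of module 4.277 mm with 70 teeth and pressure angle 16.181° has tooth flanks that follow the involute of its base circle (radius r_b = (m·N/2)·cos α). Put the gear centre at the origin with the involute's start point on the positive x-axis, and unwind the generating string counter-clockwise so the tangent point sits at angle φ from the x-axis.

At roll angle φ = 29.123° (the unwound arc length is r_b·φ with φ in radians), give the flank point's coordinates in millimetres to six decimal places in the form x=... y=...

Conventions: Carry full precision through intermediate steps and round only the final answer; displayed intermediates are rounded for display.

x=161.154200 y=6.132113

single-mesh involute tooth geometry (70T wheel at module 4.277)
pitch radius r_p = m·N/2 = 4.277·70/2 = 149.695000
base radius r_b = r_p·cos α = 149.695000·cos 16.181° = 143.765005
roll angle φ = 29.123° = 0.50829224 rad
x = r_b·(cos φ + φ·sin φ) = 161.154200
y = r_b·(sin φ − φ·cos φ) = 6.132113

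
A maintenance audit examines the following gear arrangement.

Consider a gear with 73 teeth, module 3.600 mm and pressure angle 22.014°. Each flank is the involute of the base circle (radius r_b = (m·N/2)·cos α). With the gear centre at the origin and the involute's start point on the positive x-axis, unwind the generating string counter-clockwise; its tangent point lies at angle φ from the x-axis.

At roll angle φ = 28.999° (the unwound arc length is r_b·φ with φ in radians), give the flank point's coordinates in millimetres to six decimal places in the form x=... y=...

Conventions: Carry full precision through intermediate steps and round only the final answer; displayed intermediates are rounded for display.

class = single-mesh tooth geometry [base-circle involute, m = 3.600, 73T]
pitch radius r_p = m·N/2 = 3.600·73/2 = 131.400000
base radius r_b = r_p·cos α = 131.400000·cos 22.014° = 121.819927
roll angle φ = 28.999° = 0.50612803 rad
x = r_b·(cos φ + φ·sin φ) = 136.437853
y = r_b·(sin φ − φ·cos φ) = 5.131119

x=136.437853 y=5.131119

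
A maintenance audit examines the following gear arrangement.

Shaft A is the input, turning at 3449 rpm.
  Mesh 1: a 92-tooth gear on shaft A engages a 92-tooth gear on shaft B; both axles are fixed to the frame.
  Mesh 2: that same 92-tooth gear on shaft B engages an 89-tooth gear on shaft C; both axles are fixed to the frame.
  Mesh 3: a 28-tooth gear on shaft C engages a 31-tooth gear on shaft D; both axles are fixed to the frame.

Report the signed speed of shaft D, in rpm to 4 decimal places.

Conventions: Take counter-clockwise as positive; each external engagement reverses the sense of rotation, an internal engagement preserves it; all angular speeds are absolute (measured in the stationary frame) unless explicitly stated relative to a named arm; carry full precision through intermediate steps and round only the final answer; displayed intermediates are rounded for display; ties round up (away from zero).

recognized (4 fixed axles, 3 meshes): fixed-axis compound train
mesh 1 [92T→92T]: ω = 3449.0000×92/92 = 3449.0000 rpm, sense flips to −
mesh 2 [92T→89T]: ω = 3449.0000×92/89 = 3565.2584 rpm, sense flips to +
mesh 3 [28T→31T]: ω = 3565.2584×28/31 = 3220.2334 rpm, sense flips to −
signed output speed = -3220.2334 rpm

-3220.2334 rpm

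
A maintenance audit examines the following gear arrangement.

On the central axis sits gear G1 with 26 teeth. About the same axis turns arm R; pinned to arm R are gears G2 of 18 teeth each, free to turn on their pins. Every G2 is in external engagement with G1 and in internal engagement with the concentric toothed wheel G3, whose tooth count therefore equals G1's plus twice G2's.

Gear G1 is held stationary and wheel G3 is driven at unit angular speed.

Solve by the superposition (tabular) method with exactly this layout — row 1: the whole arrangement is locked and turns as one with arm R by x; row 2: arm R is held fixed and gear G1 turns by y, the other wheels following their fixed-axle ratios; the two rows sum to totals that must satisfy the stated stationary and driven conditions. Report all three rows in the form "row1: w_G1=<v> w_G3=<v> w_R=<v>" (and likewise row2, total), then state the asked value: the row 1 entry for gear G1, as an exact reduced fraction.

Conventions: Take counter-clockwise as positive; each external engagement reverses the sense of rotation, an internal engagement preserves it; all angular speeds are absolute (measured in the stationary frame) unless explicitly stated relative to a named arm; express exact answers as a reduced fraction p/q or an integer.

recognized (axles ride arm R): planetary set, 26/18/62 teeth
row 1 (train locked, turned with arm): all members turn x
row 2 — arm fixed, fixed-axis ratios: sun y, ring −(26/62)·y, arm 0
boundary: total ω_sun = x + y = 0 and total ω_ring = x − (26/62)·y = 1  ⇒  y = -31/44, x = 31/44
row 2 ring = −(26/62)·(-31/44) = 13/44
totals (row 1 + row 2): sun 31/44 + (-31/44) = 0, ring 31/44 + 13/44 = 1, arm 31/44 + 0 = 31/44
asked cell (row1, sun) = 31/44

row1: w_G1=31/44 w_G3=31/44 w_R=31/44
row2: w_G1=-31/44 w_G3=13/44 w_R=0
total: w_G1=0 w_G3=1 w_R=31/44
asked value: 31/44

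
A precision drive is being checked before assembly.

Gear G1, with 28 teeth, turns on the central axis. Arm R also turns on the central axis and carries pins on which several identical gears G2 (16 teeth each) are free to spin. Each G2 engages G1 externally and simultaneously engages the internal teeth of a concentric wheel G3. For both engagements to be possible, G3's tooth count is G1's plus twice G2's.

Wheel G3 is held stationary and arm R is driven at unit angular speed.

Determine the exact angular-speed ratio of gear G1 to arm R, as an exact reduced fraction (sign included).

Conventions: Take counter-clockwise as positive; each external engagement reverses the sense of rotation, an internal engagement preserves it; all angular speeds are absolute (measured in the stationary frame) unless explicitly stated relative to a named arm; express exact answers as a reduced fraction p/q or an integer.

22/7

class = planetary set [G3 = 28+2·16 = 60; Willis about the carrier]
ring teeth: 28 + 2·16 = 60
28(ω_sun−ω_arm) = −60(ω_ring−ω_arm),  ω_ring = 0, ω_arm = 1
ω_sun = 1 − (60/28)(0−1) = 22/7
ω_out/ω_in = 22/7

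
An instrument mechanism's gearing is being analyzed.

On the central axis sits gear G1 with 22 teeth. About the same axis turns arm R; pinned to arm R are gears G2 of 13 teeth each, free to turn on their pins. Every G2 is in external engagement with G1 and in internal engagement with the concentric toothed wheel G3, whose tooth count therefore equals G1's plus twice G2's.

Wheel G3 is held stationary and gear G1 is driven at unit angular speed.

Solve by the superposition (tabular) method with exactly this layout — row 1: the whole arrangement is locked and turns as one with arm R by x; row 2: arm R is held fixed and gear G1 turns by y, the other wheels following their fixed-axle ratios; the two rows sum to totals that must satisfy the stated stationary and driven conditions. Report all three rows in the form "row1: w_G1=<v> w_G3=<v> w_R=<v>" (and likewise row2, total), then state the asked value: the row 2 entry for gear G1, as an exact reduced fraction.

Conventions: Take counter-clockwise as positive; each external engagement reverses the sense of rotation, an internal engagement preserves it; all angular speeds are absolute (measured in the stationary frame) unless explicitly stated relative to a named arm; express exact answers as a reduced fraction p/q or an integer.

planetary set (22T centre, 13T on arm, 48T internal) — Willis relation
row 1: whole set turns with the arm by x
row 2 (arm held, sun turns y): ω_ring = −(22/48)·y, ω_arm = 0
boundary: total ω_ring = x − (22/48)·y = 0 and total ω_sun = x + y = 1  ⇒  y = 24/35, x = 11/35
row 2 ring = −(22/48)·24/35 = -11/35
totals (row 1 + row 2): sun 11/35 + 24/35 = 1, ring 11/35 + (-11/35) = 0, arm 11/35 + 0 = 11/35
asked cell (row2, sun) = 24/35

row1: w_G1=11/35 w_G3=11/35 w_R=11/35
row2: w_G1=24/35 w_G3=-11/35 w_R=0
total: w_G1=1 w_G3=0 w_R=11/35
asked value: 24/35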